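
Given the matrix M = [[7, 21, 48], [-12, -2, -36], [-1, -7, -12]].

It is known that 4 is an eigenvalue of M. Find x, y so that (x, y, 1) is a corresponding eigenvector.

We need (M - 4I)v = 0.
M - 4I = [[3, 21, 48], [-12, -6, -36], [-1, -7, -16]].
Row 1: (3)·x + (21)·y + (48)·1 = 0
Row 2: (-12)·x + (-6)·y + (-36)·1 = 0
Row 3: (-1)·x + (-7)·y + (-16)·1 = 0
Solving gives x = -2, y = -2.
Check: M·(-2, -2, 1) = (-8, -8, 4) = 4·(-2, -2, 1).

-2, -2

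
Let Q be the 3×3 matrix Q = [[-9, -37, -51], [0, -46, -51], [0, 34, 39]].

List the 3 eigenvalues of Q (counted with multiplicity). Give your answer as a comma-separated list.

-12, -9, 5

Set up det(tI - Q) = 0.
Expanding along the first row, p(t) = t^3 + 16t^2 + 3t - 540.
Try t = 5: p(5) = 0, so 5 is a root.
Factor out (t - 5): p(t) = (t - 5)·(t^2 + 21t + 108).
The quadratic factors as (t + 12)·(t + 9).
Eigenvalues: -12, -9, 5.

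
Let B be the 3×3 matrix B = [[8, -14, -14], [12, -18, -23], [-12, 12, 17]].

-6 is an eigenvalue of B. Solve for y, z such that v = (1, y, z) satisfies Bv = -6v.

1, 0

We need (B + 6I)v = 0.
B + 6I = [[14, -14, -14], [12, -12, -23], [-12, 12, 23]].
Row 1: (14)·1 + (-14)·y + (-14)·z = 0
Row 2: (12)·1 + (-12)·y + (-23)·z = 0
Row 3: (-12)·1 + (12)·y + (23)·z = 0
Solving gives y = 1, z = 0.
Check: B·(1, 1, 0) = (-6, -6, 0) = -6·(1, 1, 0).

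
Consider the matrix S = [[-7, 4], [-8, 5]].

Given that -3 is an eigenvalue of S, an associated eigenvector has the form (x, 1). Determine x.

1

We need (S + 3I)v = 0.
S + 3I = [[-4, 4], [-8, 8]].
Row 1: (-4)·x + (4)·1 = 0
Row 2: (-8)·x + (8)·1 = 0
Solving gives x = 1.
Check: S·(1, 1) = (-3, -3) = -3·(1, 1).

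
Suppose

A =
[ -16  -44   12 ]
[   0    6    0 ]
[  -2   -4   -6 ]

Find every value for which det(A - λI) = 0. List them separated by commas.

The characteristic polynomial is p(s) = det(sI - A).
Expanding along the first row, p(s) = s^3 + 16s^2 - 12s - 720.
Try s = 6: p(6) = 0, so 6 is a root.
Factor out (s - 6): p(s) = (s - 6)·(s^2 + 22s + 120).
The quadratic factors as (s + 12)·(s + 10).
Eigenvalues: -12, -10, 6.

-12, -10, 6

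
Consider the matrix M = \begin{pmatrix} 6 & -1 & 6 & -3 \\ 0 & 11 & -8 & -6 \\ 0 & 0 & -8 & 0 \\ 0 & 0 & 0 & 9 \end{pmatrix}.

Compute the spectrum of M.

M is upper triangular, so its eigenvalues are the diagonal entries.
Diagonal: 6, 11, -8, 9.

-8, 6, 9, 11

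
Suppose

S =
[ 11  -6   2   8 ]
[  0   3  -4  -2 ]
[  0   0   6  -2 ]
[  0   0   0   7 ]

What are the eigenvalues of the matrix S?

3, 6, 7, 11

S is upper triangular, so its eigenvalues are the diagonal entries.
Diagonal: 11, 3, 6, 7.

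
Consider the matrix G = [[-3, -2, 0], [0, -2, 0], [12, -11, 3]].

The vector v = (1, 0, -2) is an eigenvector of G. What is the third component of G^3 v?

First find the eigenvalue: Gv = (-3, 0, 6) = -3·(1, 0, -2), so λ = -3.
Then G^3 v = λ^3·v = (-3)^3·(1, 0, -2) = -27·(1, 0, -2) = (-27, 0, 54).

54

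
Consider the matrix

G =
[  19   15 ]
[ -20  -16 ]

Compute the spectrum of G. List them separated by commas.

-1, 4

det(G - lambda·I) = (19 - lambda)(-16 - lambda) - (15)·(-20) = lambda^2 - 3·lambda - 4.
This factors as (lambda + 1)·(lambda - 4) = 0.
Eigenvalues: -1, 4.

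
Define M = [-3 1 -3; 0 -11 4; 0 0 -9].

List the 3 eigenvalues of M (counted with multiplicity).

-11, -9, -3

M is upper triangular, so its eigenvalues are the diagonal entries.
Diagonal: -3, -11, -9.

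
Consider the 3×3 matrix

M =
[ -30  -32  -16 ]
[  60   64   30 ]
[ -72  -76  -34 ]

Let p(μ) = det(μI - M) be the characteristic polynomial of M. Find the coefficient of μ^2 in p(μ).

The coefficient of μ^2 of det(μI - M) is −trace(M).
trace(M) = (-30) + (64) + (-34) = 0, so the coefficient is 0.

0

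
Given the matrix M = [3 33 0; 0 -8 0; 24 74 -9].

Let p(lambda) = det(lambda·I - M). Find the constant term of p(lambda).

-216

p(lambda) = lambda^3 + 14·lambda^2 + 21·lambda - 216.
The constant term is -216.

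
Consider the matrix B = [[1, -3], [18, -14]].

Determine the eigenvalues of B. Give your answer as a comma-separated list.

-8, -5

det(B - μI) = (1 - μ)(-14 - μ) - (-3)·(18) = μ^2 + 13μ + 40.
This factors as (μ + 8)·(μ + 5) = 0.
Eigenvalues: -8, -5.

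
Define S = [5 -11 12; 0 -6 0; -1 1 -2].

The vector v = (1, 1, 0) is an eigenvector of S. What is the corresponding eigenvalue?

Compute Sv: S·(1, 1, 0) = (-6, -6, 0).
Since Sv = λv, compare component 1: -6 = λ·1, so λ = -6.

-6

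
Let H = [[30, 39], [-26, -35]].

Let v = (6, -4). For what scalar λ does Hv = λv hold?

Compute Hv: H·(6, -4) = (24, -16).
Since Hv = λv, compare component 1: 24 = λ·6, so λ = 4.

4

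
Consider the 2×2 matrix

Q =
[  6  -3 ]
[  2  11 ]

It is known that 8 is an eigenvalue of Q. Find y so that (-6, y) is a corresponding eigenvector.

4

We need (Q - 8I)v = 0.
Q - 8I = [[-2, -3], [2, 3]].
Row 1: (-2)·-6 + (-3)·y = 0
Row 2: (2)·-6 + (3)·y = 0
Solving gives y = 4.
Check: Q·(-6, 4) = (-48, 32) = 8·(-6, 4).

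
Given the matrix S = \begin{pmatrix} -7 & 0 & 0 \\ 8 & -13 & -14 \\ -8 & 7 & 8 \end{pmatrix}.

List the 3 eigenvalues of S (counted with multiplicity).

The characteristic polynomial is p(lambda) = det(lambda·I - S).
Expanding along the first row, p(lambda) = lambda^3 + 12·lambda^2 + 29·lambda - 42.
Rational-root test: lambda = 1 gives p(1) = 0.
Factor out (lambda - 1): p(lambda) = (lambda - 1)·(lambda^2 + 13·lambda + 42).
The quadratic factors as (lambda + 7)·(lambda + 6).
Eigenvalues: -7, -6, 1.

-7, -6, 1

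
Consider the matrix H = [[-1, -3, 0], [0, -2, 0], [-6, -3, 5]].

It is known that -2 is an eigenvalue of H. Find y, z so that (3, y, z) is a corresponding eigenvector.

We need (H + 2I)v = 0.
H + 2I = [[1, -3, 0], [0, 0, 0], [-6, -3, 7]].
Row 1: (1)·3 + (-3)·y + (0)·z = 0
Row 2: (0)·3 + (0)·y + (0)·z = 0
Row 3: (-6)·3 + (-3)·y + (7)·z = 0
Solving gives y = 1, z = 3.
Check: H·(3, 1, 3) = (-6, -2, -6) = -2·(3, 1, 3).

1, 3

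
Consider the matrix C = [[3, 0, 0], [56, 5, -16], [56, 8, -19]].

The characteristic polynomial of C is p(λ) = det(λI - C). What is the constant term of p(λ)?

p(λ) = λ^3 + 11λ^2 - 9λ - 99.
The constant term is -99.

-99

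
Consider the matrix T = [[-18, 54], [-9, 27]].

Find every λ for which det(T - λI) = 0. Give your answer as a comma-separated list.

det(T - sI) = (-18 - s)(27 - s) - (54)·(-9) = s^2 - 9s.
This factors as s·(s - 9) = 0.
Eigenvalues: 0, 9.

0, 9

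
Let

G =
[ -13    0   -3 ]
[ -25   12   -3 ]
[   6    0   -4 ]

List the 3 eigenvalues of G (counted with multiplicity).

Compute the characteristic polynomial p(λ) = det(λI - G).
Expanding the 3×3 determinant: p(λ) = λ^3 + 5λ^2 - 134λ - 840.
Since p(12) = 0, λ = 12 is a root.
Dividing by (λ - 12) leaves λ^2 + 17λ + 70.
The quadratic factors as (λ + 10)·(λ + 7).
Eigenvalues: -10, -7, 12.

-10, -7, 12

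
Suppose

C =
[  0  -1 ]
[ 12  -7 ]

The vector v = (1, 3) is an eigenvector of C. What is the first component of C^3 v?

First find the eigenvalue: Cv = (-3, -9) = -3·(1, 3), so λ = -3.
Then C^3 v = λ^3·v = (-3)^3·(1, 3) = -27·(1, 3) = (-27, -81).

-27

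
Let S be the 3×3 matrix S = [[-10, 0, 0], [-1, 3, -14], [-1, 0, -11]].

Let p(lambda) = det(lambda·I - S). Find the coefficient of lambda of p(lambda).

p(lambda) = lambda^3 + 18·lambda^2 + 47·lambda - 330.
The coefficient of lambda is 47.

47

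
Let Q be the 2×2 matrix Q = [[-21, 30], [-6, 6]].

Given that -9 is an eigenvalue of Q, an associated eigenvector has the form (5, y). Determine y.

We need (Q + 9I)v = 0.
Q + 9I = [[-12, 30], [-6, 15]].
Row 1: (-12)·5 + (30)·y = 0
Row 2: (-6)·5 + (15)·y = 0
Solving gives y = 2.
Check: Q·(5, 2) = (-45, -18) = -9·(5, 2).

2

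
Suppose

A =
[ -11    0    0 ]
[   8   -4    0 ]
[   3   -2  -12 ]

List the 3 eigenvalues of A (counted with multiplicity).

-12, -11, -4

A is lower triangular, so its eigenvalues are the diagonal entries.
Diagonal: -11, -4, -12.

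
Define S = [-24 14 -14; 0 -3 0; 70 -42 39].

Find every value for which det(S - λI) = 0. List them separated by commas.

Compute the characteristic polynomial p(t) = det(tI - S).
Cofactor expansion gives p(t) = t^3 - 12t^2 - t + 132.
Since p(-3) = 0, t = -3 is a root.
Dividing by (t + 3) leaves t^2 - 15t + 44.
The quadratic factors as (t - 4)·(t - 11).
Eigenvalues: -3, 4, 11.

-3, 4, 11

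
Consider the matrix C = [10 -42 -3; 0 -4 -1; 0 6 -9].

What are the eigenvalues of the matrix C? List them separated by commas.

Compute the characteristic polynomial p(lambda) = det(lambda·I - C).
Expanding along the first row, p(lambda) = lambda^3 + 3·lambda^2 - 88·lambda - 420.
Since p(-7) = 0, lambda = -7 is a root.
Dividing by (lambda + 7) leaves lambda^2 - 4·lambda - 60.
The quadratic factors as (lambda + 6)·(lambda - 10).
Eigenvalues: -7, -6, 10.

-7, -6, 10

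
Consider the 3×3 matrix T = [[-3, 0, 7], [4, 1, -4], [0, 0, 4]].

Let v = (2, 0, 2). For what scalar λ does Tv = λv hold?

Compute Tv: T·(2, 0, 2) = (8, 0, 8).
Since Tv = λv, compare component 1: 8 = λ·2, so λ = 4.

4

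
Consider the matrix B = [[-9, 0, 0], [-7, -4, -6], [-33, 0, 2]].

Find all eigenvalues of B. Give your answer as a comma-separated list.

Compute the characteristic polynomial p(s) = det(sI - B).
Expanding along the first row, p(s) = s^3 + 11s^2 + 10s - 72.
Try s = 2: p(2) = 0, so 2 is a root.
Dividing by (s - 2) leaves s^2 + 13s + 36.
The quadratic factors as (s + 9)·(s + 4).
Eigenvalues: -9, -4, 2.

-9, -4, 2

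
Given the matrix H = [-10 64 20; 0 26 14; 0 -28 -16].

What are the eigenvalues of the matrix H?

The characteristic polynomial is p(lambda) = det(lambda·I - H).
Expanding along the first row, p(lambda) = lambda^3 - 124·lambda - 240.
Rational-root test: lambda = -2 gives p(-2) = 0.
Factor out (lambda + 2): p(lambda) = (lambda + 2)·(lambda^2 - 2·lambda - 120).
The quadratic factors as (lambda + 10)·(lambda - 12).
Eigenvalues: -10, -2, 12.

-10, -2, 12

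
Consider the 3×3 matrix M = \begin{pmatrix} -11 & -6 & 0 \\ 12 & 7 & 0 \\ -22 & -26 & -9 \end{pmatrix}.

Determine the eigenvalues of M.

-9, -5, 1

The characteristic polynomial is p(λ) = det(λI - M).
Expanding the 3×3 determinant: p(λ) = λ^3 + 13λ^2 + 31λ - 45.
Rational-root test: λ = -9 gives p(-9) = 0.
Factor out (λ + 9): p(λ) = (λ + 9)·(λ^2 + 4λ - 5).
The quadratic factors as (λ + 5)·(λ - 1).
Eigenvalues: -9, -5, 1.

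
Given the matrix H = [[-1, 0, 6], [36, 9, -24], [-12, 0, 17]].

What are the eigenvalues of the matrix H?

The characteristic polynomial is p(s) = det(sI - H).
Expanding the 3×3 determinant: p(s) = s^3 - 25s^2 + 199s - 495.
Try s = 5: p(5) = 0, so 5 is a root.
Factor out (s - 5): p(s) = (s - 5)·(s^2 - 20s + 99).
The quadratic factors as (s - 9)·(s - 11).
Eigenvalues: 5, 9, 11.

5, 9, 11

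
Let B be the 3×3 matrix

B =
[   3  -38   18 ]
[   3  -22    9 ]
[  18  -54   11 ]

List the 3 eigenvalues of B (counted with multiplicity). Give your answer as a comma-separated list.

-7, -3, 2

Compute the characteristic polynomial p(s) = det(sI - B).
Cofactor expansion gives p(s) = s^3 + 8s^2 + s - 42.
Rational-root test: s = 2 gives p(2) = 0.
Factor out (s - 2): p(s) = (s - 2)·(s^2 + 10s + 21).
The quadratic factors as (s + 7)·(s + 3).
Eigenvalues: -7, -3, 2.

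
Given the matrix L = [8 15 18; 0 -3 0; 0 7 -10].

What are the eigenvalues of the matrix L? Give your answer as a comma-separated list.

Set up det(lambda·I - L) = 0.
Expanding the 3×3 determinant: p(lambda) = lambda^3 + 5·lambda^2 - 74·lambda - 240.
Since p(-10) = 0, lambda = -10 is a root.
Dividing by (lambda + 10) leaves lambda^2 - 5·lambda - 24.
The quadratic factors as (lambda + 3)·(lambda - 8).
Eigenvalues: -10, -3, 8.

-10, -3, 8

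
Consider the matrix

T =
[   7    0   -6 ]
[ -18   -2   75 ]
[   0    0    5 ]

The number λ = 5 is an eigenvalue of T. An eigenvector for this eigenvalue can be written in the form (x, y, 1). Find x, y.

3, 3

We need (T - 5I)v = 0.
T - 5I = [[2, 0, -6], [-18, -7, 75], [0, 0, 0]].
Row 1: (2)·x + (0)·y + (-6)·1 = 0
Row 2: (-18)·x + (-7)·y + (75)·1 = 0
Row 3: (0)·x + (0)·y + (0)·1 = 0
Solving gives x = 3, y = 3.
Check: T·(3, 3, 1) = (15, 15, 5) = 5·(3, 3, 1).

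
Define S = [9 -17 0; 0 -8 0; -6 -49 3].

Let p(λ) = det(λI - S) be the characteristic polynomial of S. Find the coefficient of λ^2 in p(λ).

-4

The coefficient of λ^2 of det(λI - S) is −trace(S).
trace(S) = (9) + (-8) + (3) = 4, so the coefficient is -4.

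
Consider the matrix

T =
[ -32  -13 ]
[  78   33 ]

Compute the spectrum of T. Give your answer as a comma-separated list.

det(T - rI) = (-32 - r)(33 - r) - (-13)·(78) = r^2 - r - 42.
This factors as (r + 6)·(r - 7) = 0.
Eigenvalues: -6, 7.

-6, 7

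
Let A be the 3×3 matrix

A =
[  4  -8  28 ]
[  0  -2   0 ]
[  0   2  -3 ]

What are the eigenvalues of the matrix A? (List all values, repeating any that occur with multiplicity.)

-3, -2, 4

Set up det(λI - A) = 0.
Cofactor expansion gives p(λ) = λ^3 + λ^2 - 14λ - 24.
Try λ = -2: p(-2) = 0, so -2 is a root.
Dividing by (λ + 2) leaves λ^2 - λ - 12.
The quadratic factors as (λ + 3)·(λ - 4).
Eigenvalues: -3, -2, 4.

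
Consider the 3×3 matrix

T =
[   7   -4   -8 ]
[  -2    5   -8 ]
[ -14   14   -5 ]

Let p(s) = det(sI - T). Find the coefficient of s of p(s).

-33

p(s) = s^3 - 7s^2 - 33s + 135.
The coefficient of s is -33.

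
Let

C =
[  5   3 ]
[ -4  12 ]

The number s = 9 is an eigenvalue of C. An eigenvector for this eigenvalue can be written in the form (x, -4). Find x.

-3

We need (C - 9I)v = 0.
C - 9I = [[-4, 3], [-4, 3]].
Row 1: (-4)·x + (3)·-4 = 0
Row 2: (-4)·x + (3)·-4 = 0
Solving gives x = -3.
Check: C·(-3, -4) = (-27, -36) = 9·(-3, -4).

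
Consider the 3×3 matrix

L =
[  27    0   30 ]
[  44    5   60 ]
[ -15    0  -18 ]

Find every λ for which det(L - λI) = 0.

-3, 5, 12

Set up det(λI - L) = 0.
Expanding along the first row, p(λ) = λ^3 - 14λ^2 + 9λ + 180.
Since p(-3) = 0, λ = -3 is a root.
Factor out (λ + 3): p(λ) = (λ + 3)·(λ^2 - 17λ + 60).
The quadratic factors as (λ - 5)·(λ - 12).
Eigenvalues: -3, 5, 12.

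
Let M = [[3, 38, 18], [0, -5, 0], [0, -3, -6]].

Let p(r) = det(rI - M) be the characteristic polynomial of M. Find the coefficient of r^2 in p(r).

The coefficient of r^2 of det(rI - M) is −trace(M).
trace(M) = (3) + (-5) + (-6) = -8, so the coefficient is 8.

8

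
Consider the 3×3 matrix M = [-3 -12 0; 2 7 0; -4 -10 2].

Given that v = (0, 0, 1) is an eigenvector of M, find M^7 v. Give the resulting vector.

(0, 0, 128)

First find the eigenvalue: Mv = (0, 0, 2) = 2·(0, 0, 1), so λ = 2.
Then M^7 v = λ^7·v = 2^7·(0, 0, 1) = 128·(0, 0, 1) = (0, 0, 128).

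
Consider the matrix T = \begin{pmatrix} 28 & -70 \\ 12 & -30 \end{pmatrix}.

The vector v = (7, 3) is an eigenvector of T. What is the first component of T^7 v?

-896

First find the eigenvalue: Tv = (-14, -6) = -2·(7, 3), so λ = -2.
Then T^7 v = λ^7·v = (-2)^7·(7, 3) = -128·(7, 3) = (-896, -384).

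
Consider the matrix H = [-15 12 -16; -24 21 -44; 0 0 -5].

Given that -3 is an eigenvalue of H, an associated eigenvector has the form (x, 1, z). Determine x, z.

We need (H + 3I)v = 0.
H + 3I = [[-12, 12, -16], [-24, 24, -44], [0, 0, -2]].
Row 1: (-12)·x + (12)·1 + (-16)·z = 0
Row 2: (-24)·x + (24)·1 + (-44)·z = 0
Row 3: (0)·x + (0)·1 + (-2)·z = 0
Solving gives x = 1, z = 0.
Check: H·(1, 1, 0) = (-3, -3, 0) = -3·(1, 1, 0).

1, 0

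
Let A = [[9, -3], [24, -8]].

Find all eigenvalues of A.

0, 1

det(A - μI) = (9 - μ)(-8 - μ) - (-3)·(24) = μ^2 - μ.
This factors as μ·(μ - 1) = 0.
Eigenvalues: 0, 1.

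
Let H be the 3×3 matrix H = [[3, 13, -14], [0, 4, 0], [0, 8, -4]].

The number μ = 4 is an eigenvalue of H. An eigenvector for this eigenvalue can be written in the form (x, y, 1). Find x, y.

-1, 1

We need (H - 4I)v = 0.
H - 4I = [[-1, 13, -14], [0, 0, 0], [0, 8, -8]].
Row 1: (-1)·x + (13)·y + (-14)·1 = 0
Row 2: (0)·x + (0)·y + (0)·1 = 0
Row 3: (0)·x + (8)·y + (-8)·1 = 0
Solving gives x = -1, y = 1.
Check: H·(-1, 1, 1) = (-4, 4, 4) = 4·(-1, 1, 1).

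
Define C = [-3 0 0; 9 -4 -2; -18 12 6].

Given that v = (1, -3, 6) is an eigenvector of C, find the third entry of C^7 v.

-13122

First find the eigenvalue: Cv = (-3, 9, -18) = -3·(1, -3, 6), so λ = -3.
Then C^7 v = λ^7·v = (-3)^7·(1, -3, 6) = -2187·(1, -3, 6) = (-2187, 6561, -13122).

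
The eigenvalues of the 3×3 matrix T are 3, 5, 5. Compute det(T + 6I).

1089

If T has eigenvalues 3, 5, 5, then T + 6I has eigenvalues 9, 11, 11.
det(T + 6I) = (9) · (11) · (11) = 1089.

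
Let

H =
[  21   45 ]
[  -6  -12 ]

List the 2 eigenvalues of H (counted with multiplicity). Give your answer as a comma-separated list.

3, 6

det(H - rI) = (21 - r)(-12 - r) - (45)·(-6) = r^2 - 9r + 18.
This factors as (r - 3)·(r - 6) = 0.
Eigenvalues: 3, 6.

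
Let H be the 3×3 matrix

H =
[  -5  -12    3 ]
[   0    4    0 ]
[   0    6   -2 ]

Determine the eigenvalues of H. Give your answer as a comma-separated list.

-5, -2, 4

The characteristic polynomial is p(s) = det(sI - H).
Expanding the 3×3 determinant: p(s) = s^3 + 3s^2 - 18s - 40.
Try s = -2: p(-2) = 0, so -2 is a root.
Dividing by (s + 2) leaves s^2 + s - 20.
The quadratic factors as (s + 5)·(s - 4).
Eigenvalues: -5, -2, 4.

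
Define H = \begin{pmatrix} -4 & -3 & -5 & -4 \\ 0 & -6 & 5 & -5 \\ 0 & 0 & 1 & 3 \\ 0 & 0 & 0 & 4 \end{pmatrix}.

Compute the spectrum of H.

H is upper triangular, so its eigenvalues are the diagonal entries.
Diagonal: -4, -6, 1, 4.

-6, -4, 1, 4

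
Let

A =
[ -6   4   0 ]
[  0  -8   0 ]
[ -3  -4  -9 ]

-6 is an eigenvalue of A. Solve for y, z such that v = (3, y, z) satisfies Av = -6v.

0, -3

We need (A + 6I)v = 0.
A + 6I = [[0, 4, 0], [0, -2, 0], [-3, -4, -3]].
Row 1: (0)·3 + (4)·y + (0)·z = 0
Row 2: (0)·3 + (-2)·y + (0)·z = 0
Row 3: (-3)·3 + (-4)·y + (-3)·z = 0
Solving gives y = 0, z = -3.
Check: A·(3, 0, -3) = (-18, 0, 18) = -6·(3, 0, -3).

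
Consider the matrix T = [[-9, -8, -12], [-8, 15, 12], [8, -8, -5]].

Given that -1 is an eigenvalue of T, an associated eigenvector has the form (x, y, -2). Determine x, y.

We need (T + 1I)v = 0.
T + 1I = [[-8, -8, -12], [-8, 16, 12], [8, -8, -4]].
Row 1: (-8)·x + (-8)·y + (-12)·-2 = 0
Row 2: (-8)·x + (16)·y + (12)·-2 = 0
Row 3: (8)·x + (-8)·y + (-4)·-2 = 0
Solving gives x = 1, y = 2.
Check: T·(1, 2, -2) = (-1, -2, 2) = -1·(1, 2, -2).

1, 2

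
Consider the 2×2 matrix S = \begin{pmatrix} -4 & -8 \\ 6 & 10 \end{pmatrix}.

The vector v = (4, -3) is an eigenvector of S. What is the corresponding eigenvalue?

2

Compute Sv: S·(4, -3) = (8, -6).
Since Sv = λv, compare component 1: 8 = λ·4, so λ = 2.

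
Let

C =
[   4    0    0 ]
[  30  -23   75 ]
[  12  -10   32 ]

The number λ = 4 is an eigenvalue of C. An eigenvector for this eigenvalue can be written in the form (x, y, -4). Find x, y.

We need (C - 4I)v = 0.
C - 4I = [[0, 0, 0], [30, -27, 75], [12, -10, 28]].
Row 1: (0)·x + (0)·y + (0)·-4 = 0
Row 2: (30)·x + (-27)·y + (75)·-4 = 0
Row 3: (12)·x + (-10)·y + (28)·-4 = 0
Solving gives x = 1, y = -10.
Check: C·(1, -10, -4) = (4, -40, -16) = 4·(1, -10, -4).

1, -10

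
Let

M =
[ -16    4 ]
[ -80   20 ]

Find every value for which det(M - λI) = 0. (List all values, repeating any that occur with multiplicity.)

det(M - μI) = (-16 - μ)(20 - μ) - (4)·(-80) = μ^2 - 4μ.
This factors as μ·(μ - 4) = 0.
Eigenvalues: 0, 4.

0, 4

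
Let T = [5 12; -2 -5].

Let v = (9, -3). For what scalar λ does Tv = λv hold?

Compute Tv: T·(9, -3) = (9, -3).
Since Tv = λv, compare component 1: 9 = λ·9, so λ = 1.

1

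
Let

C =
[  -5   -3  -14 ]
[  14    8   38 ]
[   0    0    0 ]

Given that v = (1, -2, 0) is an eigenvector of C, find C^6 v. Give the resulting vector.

(1, -2, 0)

First find the eigenvalue: Cv = (1, -2, 0) = 1·(1, -2, 0), so λ = 1.
Then C^6 v = λ^6·v = 1^6·(1, -2, 0) = 1·(1, -2, 0) = (1, -2, 0).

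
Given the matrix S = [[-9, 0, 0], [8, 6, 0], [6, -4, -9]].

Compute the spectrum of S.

S is lower triangular, so its eigenvalues are the diagonal entries.
Diagonal: -9, 6, -9.

-9, -9, 6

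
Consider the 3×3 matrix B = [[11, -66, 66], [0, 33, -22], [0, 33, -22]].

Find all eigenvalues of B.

The characteristic polynomial is p(lambda) = det(lambda·I - B).
Cofactor expansion gives p(lambda) = lambda^3 - 22·lambda^2 + 121·lambda.
Rational-root test: lambda = 11 gives p(11) = 0.
Dividing by (lambda - 11) leaves lambda^2 - 11·lambda.
The quadratic factors as lambda·(lambda - 11).
Eigenvalues: 0, 11, 11.

0, 11, 11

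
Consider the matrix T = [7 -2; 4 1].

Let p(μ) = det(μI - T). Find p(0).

15

p(0) = det(0·I − T) = det(−T) = (−1)^2·det(T).
det(T) = 15, so p(0) = 15.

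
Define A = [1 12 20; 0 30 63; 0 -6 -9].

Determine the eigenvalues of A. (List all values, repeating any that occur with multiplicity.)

Compute the characteristic polynomial p(r) = det(rI - A).
Cofactor expansion gives p(r) = r^3 - 22r^2 + 129r - 108.
Try r = 12: p(12) = 0, so 12 is a root.
Dividing by (r - 12) leaves r^2 - 10r + 9.
The quadratic factors as (r - 1)·(r - 9).
Eigenvalues: 1, 9, 12.

1, 9, 12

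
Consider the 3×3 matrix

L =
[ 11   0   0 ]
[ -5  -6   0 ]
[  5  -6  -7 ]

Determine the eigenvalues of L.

L is lower triangular, so its eigenvalues are the diagonal entries.
Diagonal: 11, -6, -7.

-7, -6, 11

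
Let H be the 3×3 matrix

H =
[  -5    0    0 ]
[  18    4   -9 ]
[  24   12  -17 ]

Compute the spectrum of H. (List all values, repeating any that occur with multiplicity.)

Compute the characteristic polynomial p(t) = det(tI - H).
Expanding the 3×3 determinant: p(t) = t^3 + 18t^2 + 105t + 200.
Since p(-8) = 0, t = -8 is a root.
Dividing by (t + 8) leaves t^2 + 10t + 25.
The quadratic factor is (t + 5)^2.
Eigenvalues: -8, -5, -5.

-8, -5, -5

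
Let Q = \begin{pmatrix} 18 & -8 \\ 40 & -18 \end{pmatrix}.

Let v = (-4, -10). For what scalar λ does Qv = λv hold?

-2

Compute Qv: Q·(-4, -10) = (8, 20).
Since Qv = λv, compare component 1: 8 = λ·-4, so λ = -2.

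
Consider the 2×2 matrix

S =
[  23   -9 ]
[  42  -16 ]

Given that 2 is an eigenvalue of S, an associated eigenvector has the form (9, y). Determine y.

We need (S - 2I)v = 0.
S - 2I = [[21, -9], [42, -18]].
Row 1: (21)·9 + (-9)·y = 0
Row 2: (42)·9 + (-18)·y = 0
Solving gives y = 21.
Check: S·(9, 21) = (18, 42) = 2·(9, 21).

21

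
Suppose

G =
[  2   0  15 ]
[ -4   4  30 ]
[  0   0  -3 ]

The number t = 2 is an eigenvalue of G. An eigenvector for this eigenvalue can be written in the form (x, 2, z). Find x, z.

1, 0

We need (G - 2I)v = 0.
G - 2I = [[0, 0, 15], [-4, 2, 30], [0, 0, -5]].
Row 1: (0)·x + (0)·2 + (15)·z = 0
Row 2: (-4)·x + (2)·2 + (30)·z = 0
Row 3: (0)·x + (0)·2 + (-5)·z = 0
Solving gives x = 1, z = 0.
Check: G·(1, 2, 0) = (2, 4, 0) = 2·(1, 2, 0).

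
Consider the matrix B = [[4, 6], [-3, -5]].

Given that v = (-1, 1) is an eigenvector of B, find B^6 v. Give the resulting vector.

First find the eigenvalue: Bv = (2, -2) = -2·(-1, 1), so λ = -2.
Then B^6 v = λ^6·v = (-2)^6·(-1, 1) = 64·(-1, 1) = (-64, 64).

(-64, 64)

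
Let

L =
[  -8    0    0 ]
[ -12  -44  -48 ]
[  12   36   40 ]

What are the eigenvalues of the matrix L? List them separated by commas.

Compute the characteristic polynomial p(s) = det(sI - L).
Cofactor expansion gives p(s) = s^3 + 12s^2 - 256.
Try s = 4: p(4) = 0, so 4 is a root.
Dividing by (s - 4) leaves s^2 + 16s + 64.
The quadratic factor is (s + 8)^2.
Eigenvalues: -8, -8, 4.

-8, -8, 4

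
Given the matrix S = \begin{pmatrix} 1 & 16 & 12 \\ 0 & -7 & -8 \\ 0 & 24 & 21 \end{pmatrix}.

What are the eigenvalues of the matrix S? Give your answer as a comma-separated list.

Compute the characteristic polynomial p(λ) = det(λI - S).
Cofactor expansion gives p(λ) = λ^3 - 15λ^2 + 59λ - 45.
Since p(1) = 0, λ = 1 is a root.
Dividing by (λ - 1) leaves λ^2 - 14λ + 45.
The quadratic factors as (λ - 5)·(λ - 9).
Eigenvalues: 1, 5, 9.

1, 5, 9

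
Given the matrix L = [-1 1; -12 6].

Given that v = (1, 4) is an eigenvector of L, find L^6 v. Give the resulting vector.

(729, 2916)

First find the eigenvalue: Lv = (3, 12) = 3·(1, 4), so λ = 3.
Then L^6 v = λ^6·v = 3^6·(1, 4) = 729·(1, 4) = (729, 2916).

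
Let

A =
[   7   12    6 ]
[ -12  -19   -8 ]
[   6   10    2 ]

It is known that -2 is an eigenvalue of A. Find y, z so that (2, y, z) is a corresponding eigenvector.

0, -3

We need (A + 2I)v = 0.
A + 2I = [[9, 12, 6], [-12, -17, -8], [6, 10, 4]].
Row 1: (9)·2 + (12)·y + (6)·z = 0
Row 2: (-12)·2 + (-17)·y + (-8)·z = 0
Row 3: (6)·2 + (10)·y + (4)·z = 0
Solving gives y = 0, z = -3.
Check: A·(2, 0, -3) = (-4, 0, 6) = -2·(2, 0, -3).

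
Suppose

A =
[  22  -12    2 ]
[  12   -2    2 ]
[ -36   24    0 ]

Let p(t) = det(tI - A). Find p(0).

p(0) = det(0·I − A) = det(−A) = (−1)^3·det(A).
det(A) = 240, so p(0) = -240.

-240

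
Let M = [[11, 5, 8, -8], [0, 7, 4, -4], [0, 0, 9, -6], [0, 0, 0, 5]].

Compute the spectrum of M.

M is upper triangular, so its eigenvalues are the diagonal entries.
Diagonal: 11, 7, 9, 5.

5, 7, 9, 11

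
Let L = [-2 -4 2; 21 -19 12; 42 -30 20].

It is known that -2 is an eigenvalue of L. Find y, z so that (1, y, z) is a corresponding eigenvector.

We need (L + 2I)v = 0.
L + 2I = [[0, -4, 2], [21, -17, 12], [42, -30, 22]].
Row 1: (0)·1 + (-4)·y + (2)·z = 0
Row 2: (21)·1 + (-17)·y + (12)·z = 0
Row 3: (42)·1 + (-30)·y + (22)·z = 0
Solving gives y = -3, z = -6.
Check: L·(1, -3, -6) = (-2, 6, 12) = -2·(1, -3, -6).

-3, -6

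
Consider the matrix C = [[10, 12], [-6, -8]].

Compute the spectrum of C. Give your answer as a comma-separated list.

-2, 4

det(C - rI) = (10 - r)(-8 - r) - (12)·(-6) = r^2 - 2r - 8.
This factors as (r + 2)·(r - 4) = 0.
Eigenvalues: -2, 4.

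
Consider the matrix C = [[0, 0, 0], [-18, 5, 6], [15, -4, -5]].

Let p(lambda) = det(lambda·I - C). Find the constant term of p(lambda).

0

p(lambda) = lambda^3 - lambda.
The constant term is 0.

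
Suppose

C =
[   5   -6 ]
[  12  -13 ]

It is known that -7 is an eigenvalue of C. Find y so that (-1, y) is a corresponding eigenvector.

We need (C + 7I)v = 0.
C + 7I = [[12, -6], [12, -6]].
Row 1: (12)·-1 + (-6)·y = 0
Row 2: (12)·-1 + (-6)·y = 0
Solving gives y = -2.
Check: C·(-1, -2) = (7, 14) = -7·(-1, -2).

-2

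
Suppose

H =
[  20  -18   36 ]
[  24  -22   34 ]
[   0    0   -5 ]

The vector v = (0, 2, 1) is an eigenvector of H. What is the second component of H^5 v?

-6250

First find the eigenvalue: Hv = (0, -10, -5) = -5·(0, 2, 1), so λ = -5.
Then H^5 v = λ^5·v = (-5)^5·(0, 2, 1) = -3125·(0, 2, 1) = (0, -6250, -3125).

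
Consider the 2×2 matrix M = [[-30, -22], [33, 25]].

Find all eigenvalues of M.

det(M - lambda·I) = (-30 - lambda)(25 - lambda) - (-22)·(33) = lambda^2 + 5·lambda - 24.
This factors as (lambda + 8)·(lambda - 3) = 0.
Eigenvalues: -8, 3.

-8, 3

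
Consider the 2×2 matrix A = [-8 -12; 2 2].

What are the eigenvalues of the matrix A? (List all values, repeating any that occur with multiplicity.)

det(A - lambda·I) = (-8 - lambda)(2 - lambda) - (-12)·(2) = lambda^2 + 6·lambda + 8.
This factors as (lambda + 4)·(lambda + 2) = 0.
Eigenvalues: -4, -2.

-4, -2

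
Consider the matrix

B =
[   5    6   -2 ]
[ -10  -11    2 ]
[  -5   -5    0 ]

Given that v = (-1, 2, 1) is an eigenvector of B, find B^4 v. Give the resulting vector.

(-625, 1250, 625)

First find the eigenvalue: Bv = (5, -10, -5) = -5·(-1, 2, 1), so λ = -5.
Then B^4 v = λ^4·v = (-5)^4·(-1, 2, 1) = 625·(-1, 2, 1) = (-625, 1250, 625).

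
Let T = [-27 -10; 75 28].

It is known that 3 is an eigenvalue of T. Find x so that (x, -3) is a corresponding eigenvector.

1

We need (T - 3I)v = 0.
T - 3I = [[-30, -10], [75, 25]].
Row 1: (-30)·x + (-10)·-3 = 0
Row 2: (75)·x + (25)·-3 = 0
Solving gives x = 1.
Check: T·(1, -3) = (3, -9) = 3·(1, -3).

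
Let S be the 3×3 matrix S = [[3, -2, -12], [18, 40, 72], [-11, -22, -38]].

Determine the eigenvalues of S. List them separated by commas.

Compute the characteristic polynomial p(r) = det(rI - S).
Expanding the 3×3 determinant: p(r) = r^3 - 5r^2 - 26r + 120.
Rational-root test: r = -5 gives p(-5) = 0.
Factor out (r + 5): p(r) = (r + 5)·(r^2 - 10r + 24).
The quadratic factors as (r - 4)·(r - 6).
Eigenvalues: -5, 4, 6.

-5, 4, 6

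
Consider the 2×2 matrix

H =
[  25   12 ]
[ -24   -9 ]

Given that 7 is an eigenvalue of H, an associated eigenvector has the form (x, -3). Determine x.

2

We need (H - 7I)v = 0.
H - 7I = [[18, 12], [-24, -16]].
Row 1: (18)·x + (12)·-3 = 0
Row 2: (-24)·x + (-16)·-3 = 0
Solving gives x = 2.
Check: H·(2, -3) = (14, -21) = 7·(2, -3).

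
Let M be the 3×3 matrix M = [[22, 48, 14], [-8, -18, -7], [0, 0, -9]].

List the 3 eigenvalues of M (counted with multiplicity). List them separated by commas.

-9, -2, 6

The characteristic polynomial is p(t) = det(tI - M).
Expanding along the first row, p(t) = t^3 + 5t^2 - 48t - 108.
Since p(-2) = 0, t = -2 is a root.
Dividing by (t + 2) leaves t^2 + 3t - 54.
The quadratic factors as (t + 9)·(t - 6).
Eigenvalues: -9, -2, 6.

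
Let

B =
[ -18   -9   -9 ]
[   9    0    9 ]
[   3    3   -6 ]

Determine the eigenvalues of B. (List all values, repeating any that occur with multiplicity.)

The characteristic polynomial is p(λ) = det(λI - B).
Expanding the 3×3 determinant: p(λ) = λ^3 + 24λ^2 + 189λ + 486.
Rational-root test: λ = -9 gives p(-9) = 0.
Factor out (λ + 9): p(λ) = (λ + 9)·(λ^2 + 15λ + 54).
The quadratic factors as (λ + 9)·(λ + 6).
Eigenvalues: -9, -9, -6.

-9, -9, -6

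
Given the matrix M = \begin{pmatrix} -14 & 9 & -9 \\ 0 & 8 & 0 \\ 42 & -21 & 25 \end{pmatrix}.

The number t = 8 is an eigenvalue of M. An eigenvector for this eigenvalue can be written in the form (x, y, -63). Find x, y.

We need (M - 8I)v = 0.
M - 8I = [[-22, 9, -9], [0, 0, 0], [42, -21, 17]].
Row 1: (-22)·x + (9)·y + (-9)·-63 = 0
Row 2: (0)·x + (0)·y + (0)·-63 = 0
Row 3: (42)·x + (-21)·y + (17)·-63 = 0
Solving gives x = 27, y = 3.
Check: M·(27, 3, -63) = (216, 24, -504) = 8·(27, 3, -63).

27, 3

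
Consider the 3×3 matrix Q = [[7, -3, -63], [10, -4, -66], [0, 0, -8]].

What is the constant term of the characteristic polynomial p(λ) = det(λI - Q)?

16

p(0) = det(0·I − Q) = det(−Q) = (−1)^3·det(Q).
det(Q) = -16, so p(0) = 16.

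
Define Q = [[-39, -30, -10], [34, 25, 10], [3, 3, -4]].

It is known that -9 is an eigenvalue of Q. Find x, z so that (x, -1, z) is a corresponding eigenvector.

We need (Q + 9I)v = 0.
Q + 9I = [[-30, -30, -10], [34, 34, 10], [3, 3, 5]].
Row 1: (-30)·x + (-30)·-1 + (-10)·z = 0
Row 2: (34)·x + (34)·-1 + (10)·z = 0
Row 3: (3)·x + (3)·-1 + (5)·z = 0
Solving gives x = 1, z = 0.
Check: Q·(1, -1, 0) = (-9, 9, 0) = -9·(1, -1, 0).

1, 0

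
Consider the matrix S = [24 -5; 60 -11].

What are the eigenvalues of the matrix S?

det(S - λI) = (24 - λ)(-11 - λ) - (-5)·(60) = λ^2 - 13λ + 36.
This factors as (λ - 4)·(λ - 9) = 0.
Eigenvalues: 4, 9.

4, 9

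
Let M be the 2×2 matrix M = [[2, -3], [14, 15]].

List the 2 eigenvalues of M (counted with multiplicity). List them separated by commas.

8, 9

det(M - lambda·I) = (2 - lambda)(15 - lambda) - (-3)·(14) = lambda^2 - 17·lambda + 72.
This factors as (lambda - 8)·(lambda - 9) = 0.
Eigenvalues: 8, 9.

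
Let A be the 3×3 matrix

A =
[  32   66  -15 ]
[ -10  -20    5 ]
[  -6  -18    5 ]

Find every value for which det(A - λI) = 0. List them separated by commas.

2, 5, 10

Set up det(rI - A) = 0.
Expanding along the first row, p(r) = r^3 - 17r^2 + 80r - 100.
Since p(5) = 0, r = 5 is a root.
Factor out (r - 5): p(r) = (r - 5)·(r^2 - 12r + 20).
The quadratic factors as (r - 2)·(r - 10).
Eigenvalues: 2, 5, 10.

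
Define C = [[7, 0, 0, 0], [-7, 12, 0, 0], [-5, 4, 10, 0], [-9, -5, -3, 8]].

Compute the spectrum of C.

C is lower triangular, so its eigenvalues are the diagonal entries.
Diagonal: 7, 12, 10, 8.

7, 8, 10, 12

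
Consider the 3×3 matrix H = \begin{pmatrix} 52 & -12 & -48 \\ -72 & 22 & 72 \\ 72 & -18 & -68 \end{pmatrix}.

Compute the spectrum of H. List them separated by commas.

-2, 4, 4

The characteristic polynomial is p(r) = det(rI - H).
Expanding along the first row, p(r) = r^3 - 6r^2 + 32.
Rational-root test: r = -2 gives p(-2) = 0.
Factor out (r + 2): p(r) = (r + 2)·(r^2 - 8r + 16).
The quadratic factor is (r - 4)^2.
Eigenvalues: -2, 4, 4.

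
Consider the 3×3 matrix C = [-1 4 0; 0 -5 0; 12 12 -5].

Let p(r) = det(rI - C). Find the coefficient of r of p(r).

p(r) = r^3 + 11r^2 + 35r + 25.
The coefficient of r is 35.

35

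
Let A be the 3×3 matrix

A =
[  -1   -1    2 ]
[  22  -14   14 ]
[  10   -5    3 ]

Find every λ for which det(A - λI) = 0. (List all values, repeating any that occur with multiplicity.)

The characteristic polynomial is p(lambda) = det(lambda·I - A).
Expanding along the first row, p(lambda) = lambda^3 + 12·lambda^2 + 41·lambda + 42.
Since p(-7) = 0, lambda = -7 is a root.
Factor out (lambda + 7): p(lambda) = (lambda + 7)·(lambda^2 + 5·lambda + 6).
The quadratic factors as (lambda + 3)·(lambda + 2).
Eigenvalues: -7, -3, -2.

-7, -3, -2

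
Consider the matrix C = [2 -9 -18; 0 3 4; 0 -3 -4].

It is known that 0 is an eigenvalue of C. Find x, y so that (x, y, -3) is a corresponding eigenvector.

-9, 4

We need (C)v = 0.
C = [[2, -9, -18], [0, 3, 4], [0, -3, -4]].
Row 1: (2)·x + (-9)·y + (-18)·-3 = 0
Row 2: (0)·x + (3)·y + (4)·-3 = 0
Row 3: (0)·x + (-3)·y + (-4)·-3 = 0
Solving gives x = -9, y = 4.
Check: C·(-9, 4, -3) = (0, 0, 0) = 0·(-9, 4, -3).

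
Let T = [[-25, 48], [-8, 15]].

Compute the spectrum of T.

det(T - lambda·I) = (-25 - lambda)(15 - lambda) - (48)·(-8) = lambda^2 + 10·lambda + 9.
This factors as (lambda + 9)·(lambda + 1) = 0.
Eigenvalues: -9, -1.

-9, -1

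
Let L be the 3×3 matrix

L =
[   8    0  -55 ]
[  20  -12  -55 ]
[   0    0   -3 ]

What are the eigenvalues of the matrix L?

-12, -3, 8

Set up det(rI - L) = 0.
Cofactor expansion gives p(r) = r^3 + 7r^2 - 84r - 288.
Rational-root test: r = -3 gives p(-3) = 0.
Dividing by (r + 3) leaves r^2 + 4r - 96.
The quadratic factors as (r + 12)·(r - 8).
Eigenvalues: -12, -3, 8.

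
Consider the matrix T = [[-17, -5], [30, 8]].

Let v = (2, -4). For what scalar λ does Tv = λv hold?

-7

Compute Tv: T·(2, -4) = (-14, 28).
Since Tv = λv, compare component 1: -14 = λ·2, so λ = -7.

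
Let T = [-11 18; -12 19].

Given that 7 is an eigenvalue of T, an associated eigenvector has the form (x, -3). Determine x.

-3

We need (T - 7I)v = 0.
T - 7I = [[-18, 18], [-12, 12]].
Row 1: (-18)·x + (18)·-3 = 0
Row 2: (-12)·x + (12)·-3 = 0
Solving gives x = -3.
Check: T·(-3, -3) = (-21, -21) = 7·(-3, -3).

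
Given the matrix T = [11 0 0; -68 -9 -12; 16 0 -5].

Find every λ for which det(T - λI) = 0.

-9, -5, 11

The characteristic polynomial is p(t) = det(tI - T).
Expanding the 3×3 determinant: p(t) = t^3 + 3t^2 - 109t - 495.
Since p(-5) = 0, t = -5 is a root.
Dividing by (t + 5) leaves t^2 - 2t - 99.
The quadratic factors as (t + 9)·(t - 11).
Eigenvalues: -9, -5, 11.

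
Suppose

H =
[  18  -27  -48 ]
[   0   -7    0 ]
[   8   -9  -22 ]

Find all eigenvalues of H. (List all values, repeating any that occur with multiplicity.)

-7, -6, 2

Set up det(λI - H) = 0.
Expanding the 3×3 determinant: p(λ) = λ^3 + 11λ^2 + 16λ - 84.
Since p(-6) = 0, λ = -6 is a root.
Dividing by (λ + 6) leaves λ^2 + 5λ - 14.
The quadratic factors as (λ + 7)·(λ - 2).
Eigenvalues: -7, -6, 2.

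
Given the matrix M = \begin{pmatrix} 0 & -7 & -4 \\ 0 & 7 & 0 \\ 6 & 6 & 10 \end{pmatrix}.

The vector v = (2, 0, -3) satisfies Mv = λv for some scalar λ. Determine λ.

Compute Mv: M·(2, 0, -3) = (12, 0, -18).
Since Mv = λv, compare component 1: 12 = λ·2, so λ = 6.

6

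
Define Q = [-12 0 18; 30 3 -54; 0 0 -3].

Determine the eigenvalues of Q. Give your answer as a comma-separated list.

The characteristic polynomial is p(t) = det(tI - Q).
Cofactor expansion gives p(t) = t^3 + 12t^2 - 9t - 108.
Rational-root test: t = 3 gives p(3) = 0.
Factor out (t - 3): p(t) = (t - 3)·(t^2 + 15t + 36).
The quadratic factors as (t + 12)·(t + 3).
Eigenvalues: -12, -3, 3.

-12, -3, 3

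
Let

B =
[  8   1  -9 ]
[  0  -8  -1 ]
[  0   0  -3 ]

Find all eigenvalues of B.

B is upper triangular, so its eigenvalues are the diagonal entries.
Diagonal: 8, -8, -3.

-8, -3, 8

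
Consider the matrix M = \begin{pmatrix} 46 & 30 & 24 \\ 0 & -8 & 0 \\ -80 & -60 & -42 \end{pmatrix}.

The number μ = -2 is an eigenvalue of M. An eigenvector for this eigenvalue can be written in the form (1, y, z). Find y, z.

We need (M + 2I)v = 0.
M + 2I = [[48, 30, 24], [0, -6, 0], [-80, -60, -40]].
Row 1: (48)·1 + (30)·y + (24)·z = 0
Row 2: (0)·1 + (-6)·y + (0)·z = 0
Row 3: (-80)·1 + (-60)·y + (-40)·z = 0
Solving gives y = 0, z = -2.
Check: M·(1, 0, -2) = (-2, 0, 4) = -2·(1, 0, -2).

0, -2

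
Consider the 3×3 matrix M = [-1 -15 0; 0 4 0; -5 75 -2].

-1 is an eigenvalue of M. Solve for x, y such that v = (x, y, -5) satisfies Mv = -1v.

1, 0

We need (M + 1I)v = 0.
M + 1I = [[0, -15, 0], [0, 5, 0], [-5, 75, -1]].
Row 1: (0)·x + (-15)·y + (0)·-5 = 0
Row 2: (0)·x + (5)·y + (0)·-5 = 0
Row 3: (-5)·x + (75)·y + (-1)·-5 = 0
Solving gives x = 1, y = 0.
Check: M·(1, 0, -5) = (-1, 0, 5) = -1·(1, 0, -5).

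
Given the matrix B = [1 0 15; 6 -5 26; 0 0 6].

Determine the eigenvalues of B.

-5, 1, 6

Set up det(λI - B) = 0.
Expanding along the first row, p(λ) = λ^3 - 2λ^2 - 29λ + 30.
Try λ = -5: p(-5) = 0, so -5 is a root.
Dividing by (λ + 5) leaves λ^2 - 7λ + 6.
The quadratic factors as (λ - 1)·(λ - 6).
Eigenvalues: -5, 1, 6.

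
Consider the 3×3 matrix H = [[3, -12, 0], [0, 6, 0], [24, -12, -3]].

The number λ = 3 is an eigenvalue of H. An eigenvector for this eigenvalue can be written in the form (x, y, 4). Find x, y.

1, 0

We need (H - 3I)v = 0.
H - 3I = [[0, -12, 0], [0, 3, 0], [24, -12, -6]].
Row 1: (0)·x + (-12)·y + (0)·4 = 0
Row 2: (0)·x + (3)·y + (0)·4 = 0
Row 3: (24)·x + (-12)·y + (-6)·4 = 0
Solving gives x = 1, y = 0.
Check: H·(1, 0, 4) = (3, 0, 12) = 3·(1, 0, 4).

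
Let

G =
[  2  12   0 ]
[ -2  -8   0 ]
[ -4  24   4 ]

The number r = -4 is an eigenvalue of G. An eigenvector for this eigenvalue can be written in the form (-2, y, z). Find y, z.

We need (G + 4I)v = 0.
G + 4I = [[6, 12, 0], [-2, -4, 0], [-4, 24, 8]].
Row 1: (6)·-2 + (12)·y + (0)·z = 0
Row 2: (-2)·-2 + (-4)·y + (0)·z = 0
Row 3: (-4)·-2 + (24)·y + (8)·z = 0
Solving gives y = 1, z = -4.
Check: G·(-2, 1, -4) = (8, -4, 16) = -4·(-2, 1, -4).

1, -4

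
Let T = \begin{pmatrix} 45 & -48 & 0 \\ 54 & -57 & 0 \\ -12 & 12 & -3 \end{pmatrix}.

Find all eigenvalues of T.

Compute the characteristic polynomial p(λ) = det(λI - T).
Expanding along the first row, p(λ) = λ^3 + 15λ^2 + 63λ + 81.
Since p(-3) = 0, λ = -3 is a root.
Factor out (λ + 3): p(λ) = (λ + 3)·(λ^2 + 12λ + 27).
The quadratic factors as (λ + 9)·(λ + 3).
Eigenvalues: -9, -3, -3.

-9, -3, -3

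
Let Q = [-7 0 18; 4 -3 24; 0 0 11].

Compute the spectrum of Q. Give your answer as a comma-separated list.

Compute the characteristic polynomial p(s) = det(sI - Q).
Expanding along the first row, p(s) = s^3 - s^2 - 89s - 231.
Rational-root test: s = -3 gives p(-3) = 0.
Factor out (s + 3): p(s) = (s + 3)·(s^2 - 4s - 77).
The quadratic factors as (s + 7)·(s - 11).
Eigenvalues: -7, -3, 11.

-7, -3, 11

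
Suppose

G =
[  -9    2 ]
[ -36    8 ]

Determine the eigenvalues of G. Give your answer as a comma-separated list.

-1, 0

det(G - lambda·I) = (-9 - lambda)(8 - lambda) - (2)·(-36) = lambda^2 + lambda.
This factors as (lambda + 1)·lambda = 0.
Eigenvalues: -1, 0.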